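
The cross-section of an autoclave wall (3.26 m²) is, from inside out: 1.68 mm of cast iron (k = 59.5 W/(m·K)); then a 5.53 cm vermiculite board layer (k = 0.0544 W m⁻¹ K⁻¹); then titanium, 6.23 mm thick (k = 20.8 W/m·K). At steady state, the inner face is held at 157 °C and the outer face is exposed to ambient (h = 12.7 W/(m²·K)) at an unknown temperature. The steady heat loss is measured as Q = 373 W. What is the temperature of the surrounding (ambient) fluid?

Series resistances:
  R_cast iron = L/(kA) = 0.00168/(59.5·3.26) = 8.661×10^-6 K/W
  R_vermiculite board = L/(kA) = 0.0553/(0.0544·3.26) = 0.3118 K/W
  R_titanium = L/(kA) = 0.00623/(20.8·3.26) = 9.188×10^-5 K/W
  R_conv,out = 1/(hA) = 1/(12.7·3.26) = 0.02415 K/W
ΣR = 0.3361 K/W
ΔT = Q·ΣR = 373 × 0.3361 = 125.4 K
Heat flows outward, so T_out = T_in − ΔT = 157 − 125.4 = 31.6 °C

T_out = 31.6 °C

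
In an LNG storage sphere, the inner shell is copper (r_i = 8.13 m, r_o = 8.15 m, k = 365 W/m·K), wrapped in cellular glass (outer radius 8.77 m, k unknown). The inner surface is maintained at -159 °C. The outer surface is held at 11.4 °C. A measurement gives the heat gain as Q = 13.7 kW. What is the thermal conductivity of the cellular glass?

k = 0.0555 W/m·K

ΣR = ΔT/Q = |-159 − 11.4|/13700 = 0.01244 K/W
Known resistances:
  R_copper = (1/8.13 − 1/8.15)/(4πk) = 3.018×10^-4/(4π·365) = 6.581×10^-8 K/W
R_cellular glass = ΣR − ΣR_known = 0.01244 − 6.581×10^-8 = 0.01244 K/W
(1/r₁−1/r₂)/(4πk) = 0.01244 ⇒ k = 0.008674/(4π·0.01244) = 0.0555 W/m·K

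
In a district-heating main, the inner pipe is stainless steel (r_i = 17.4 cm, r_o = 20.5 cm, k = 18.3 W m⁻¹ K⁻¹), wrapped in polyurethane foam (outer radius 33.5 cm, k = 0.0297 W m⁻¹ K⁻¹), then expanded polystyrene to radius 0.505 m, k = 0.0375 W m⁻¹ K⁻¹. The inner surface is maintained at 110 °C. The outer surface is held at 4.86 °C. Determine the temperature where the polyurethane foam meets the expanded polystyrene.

T = 46.7 °C

Resistance network (inner→outer):
  R'_stainless steel = ln(0.205/0.174)/(2πk) = 0.1640/(2π·18.3) = 0.001426 m·K/W
  R'_polyurethane foam = ln(0.335/0.205)/(2πk) = 0.4911/(2π·0.0297) = 2.632 m·K/W
  R'_expanded polystyrene = ln(0.505/0.335)/(2πk) = 0.4104/(2π·0.0375) = 1.742 m·K/W
ΣR = 0.001426 + 2.632 + 1.742 = 4.375 m·K/W
Q' = ΔT/ΣR = (110 °C − 4.86 °C)/4.375 = 24.03 W/m
From the inner boundary to the polyurethane foam/expanded polystyrene interface, ΣR_partial = 2.633 m·K/W.
T_interface = T_in − Q'·ΣR_partial = 110 °C − (24.03)(2.633) = 46.7 °C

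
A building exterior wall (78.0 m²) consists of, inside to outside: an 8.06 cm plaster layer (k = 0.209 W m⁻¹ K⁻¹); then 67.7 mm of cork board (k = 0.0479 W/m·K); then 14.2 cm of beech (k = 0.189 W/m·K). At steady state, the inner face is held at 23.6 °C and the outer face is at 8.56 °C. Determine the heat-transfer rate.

Treat each layer as a resistance in series:
  R_plaster = L/(kA) = 0.0806/(0.209·78.0) = 0.004944 K/W
  R_cork board = L/(kA) = 0.0677/(0.0479·78.0) = 0.01812 K/W
  R_beech = L/(kA) = 0.142/(0.189·78.0) = 0.009632 K/W
ΣR = 0.004944 + 0.01812 + 0.009632 = 0.03270 K/W
Q = ΔT/ΣR = (23.6 °C − 8.56 °C)/0.03270 = 460 W

Q = 460 W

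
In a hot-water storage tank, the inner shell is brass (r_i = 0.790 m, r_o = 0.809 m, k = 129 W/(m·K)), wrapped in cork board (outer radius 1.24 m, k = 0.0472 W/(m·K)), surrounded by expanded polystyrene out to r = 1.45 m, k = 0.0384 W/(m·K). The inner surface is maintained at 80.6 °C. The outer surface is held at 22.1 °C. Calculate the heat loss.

Q = 60.5 W

Series thermal resistances, inner to outer:
  R_brass = (1/0.790 − 1/0.809)/(4πk) = 0.02973/(4π·129) = 1.834×10^-5 K/W
  R_cork board = (1/0.809 − 1/1.24)/(4πk) = 0.4296/(4π·0.0472) = 0.7244 K/W
  R_expanded polystyrene = (1/1.24 − 1/1.45)/(4πk) = 0.1168/(4π·0.0384) = 0.2420 K/W
ΣR = 1.834×10^-5 + 0.7244 + 0.2420 = 0.9664 K/W
Q = ΔT/ΣR = (80.6 °C − 22.1 °C)/0.9664 = 60.5 W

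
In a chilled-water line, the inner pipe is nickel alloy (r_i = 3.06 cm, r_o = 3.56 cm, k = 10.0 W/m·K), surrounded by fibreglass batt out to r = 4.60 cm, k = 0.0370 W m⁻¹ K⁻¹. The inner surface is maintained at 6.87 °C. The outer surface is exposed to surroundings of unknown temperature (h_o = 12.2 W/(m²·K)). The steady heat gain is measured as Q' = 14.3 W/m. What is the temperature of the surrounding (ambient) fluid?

Series resistances:
  R'_nickel alloy = ln(0.0356/0.0306)/(2πk) = 0.1513/(2π·10.0) = 0.002409 m·K/W
  R'_fibreglass batt = ln(0.0460/0.0356)/(2πk) = 0.2563/(2π·0.0370) = 1.102 m·K/W
  R'_conv,out = 1/(2πr h) = 1/(2π·0.0460·12.2) = 0.2836 m·K/W
ΣR = 1.388 m·K/W
ΔT = Q'·ΣR = 14.3 × 1.388 = 19.85 K
Heat flows inward, so T_out = T_in + ΔT = 6.87 + 19.85 = 26.7 °C

T_out = 26.7 °C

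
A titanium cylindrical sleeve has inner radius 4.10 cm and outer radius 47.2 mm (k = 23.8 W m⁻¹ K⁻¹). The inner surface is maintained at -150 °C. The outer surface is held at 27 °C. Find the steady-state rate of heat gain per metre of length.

Q' = 188 kW/m

Q' = 2πk·ΔT/ln(r₂/r₁) = 2π × 23.8 × 177 / ln(0.0472/0.0410) = 1.88×10^5 W/m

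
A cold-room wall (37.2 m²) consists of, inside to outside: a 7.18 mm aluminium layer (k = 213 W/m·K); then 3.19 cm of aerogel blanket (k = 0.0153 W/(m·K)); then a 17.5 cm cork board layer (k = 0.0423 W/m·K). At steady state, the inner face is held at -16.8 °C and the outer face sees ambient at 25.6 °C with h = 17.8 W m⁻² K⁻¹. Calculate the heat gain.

Series thermal resistances, inner to outer:
  R_aluminium = L/(kA) = 0.00718/(213·37.2) = 9.062×10^-7 K/W
  R_aerogel blanket = L/(kA) = 0.0319/(0.0153·37.2) = 0.05605 K/W
  R_cork board = L/(kA) = 0.175/(0.0423·37.2) = 0.1112 K/W
  R_conv,out = 1/(hA) = 1/(17.8·37.2) = 0.001510 K/W
ΣR = 9.062×10^-7 + 0.05605 + 0.1112 + 0.001510 = 0.1688 K/W
Q = ΔT/ΣR = (-16.8 °C − 25.6 °C)/0.1688 = -251 W
(Negative Q ⇒ heat flows inward; heat gain = 251 W.)

Q = 251 W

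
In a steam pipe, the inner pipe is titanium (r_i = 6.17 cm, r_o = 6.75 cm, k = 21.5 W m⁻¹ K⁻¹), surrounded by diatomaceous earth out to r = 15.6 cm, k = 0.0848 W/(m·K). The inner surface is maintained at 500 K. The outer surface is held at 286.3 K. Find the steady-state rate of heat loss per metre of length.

Treat each layer as a resistance in series:
  R'_titanium = ln(0.0675/0.0617)/(2πk) = 0.08984/(2π·21.5) = 6.651×10^-4 m·K/W
  R'_diatomaceous earth = ln(0.156/0.0675)/(2πk) = 0.8377/(2π·0.0848) = 1.572 m·K/W
ΣR = 6.651×10^-4 + 1.572 = 1.573 m·K/W
Q' = ΔT/ΣR = (500 K − 286.3 K)/1.573 = 136 W/m

Q' = 136 W/m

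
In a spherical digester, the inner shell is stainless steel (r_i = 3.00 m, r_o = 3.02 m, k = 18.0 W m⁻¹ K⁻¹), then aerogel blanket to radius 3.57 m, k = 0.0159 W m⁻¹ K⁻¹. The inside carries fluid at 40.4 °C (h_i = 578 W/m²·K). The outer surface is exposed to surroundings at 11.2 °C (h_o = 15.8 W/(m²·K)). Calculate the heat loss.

Q = 114 W

Treat each layer as a resistance in series:
  R_conv,in = 1/(4πr²h) = 1/(4π·3.00²·578) = 1.530×10^-5 K/W
  R_stainless steel = (1/3.00 − 1/3.02)/(4πk) = 0.002208/(4π·18.0) = 9.759×10^-6 K/W
  R_aerogel blanket = (1/3.02 − 1/3.57)/(4πk) = 0.05101/(4π·0.0159) = 0.2553 K/W
  R_conv,out = 1/(4πr²h) = 1/(4π·3.57²·15.8) = 3.952×10^-4 K/W
ΣR = 1.530×10^-5 + 9.759×10^-6 + 0.2553 + 3.952×10^-4 = 0.2557 K/W
Q = ΔT/ΣR = (40.4 °C − 11.2 °C)/0.2557 = 114 W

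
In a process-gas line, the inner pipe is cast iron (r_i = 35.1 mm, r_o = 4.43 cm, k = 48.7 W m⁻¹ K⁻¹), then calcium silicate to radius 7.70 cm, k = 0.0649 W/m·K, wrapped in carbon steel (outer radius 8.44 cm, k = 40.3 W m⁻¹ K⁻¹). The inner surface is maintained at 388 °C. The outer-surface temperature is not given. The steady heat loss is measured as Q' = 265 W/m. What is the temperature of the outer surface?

Sum the resistances:
  R'_cast iron = ln(0.0443/0.0351)/(2πk) = 0.2328/(2π·48.7) = 7.608×10^-4 m·K/W
  R'_calcium silicate = ln(0.0770/0.0443)/(2πk) = 0.5528/(2π·0.0649) = 1.356 m·K/W
  R'_carbon steel = ln(0.0844/0.0770)/(2πk) = 0.09176/(2π·40.3) = 3.624×10^-4 m·K/W
ΣR = 1.357 m·K/W
ΔT = Q'·ΣR = 265 × 1.357 = 359.6 K
Heat flows outward, so T_out = T_in − ΔT = 388 − 359.6 = 28.4 °C

T_out = 28.4 °C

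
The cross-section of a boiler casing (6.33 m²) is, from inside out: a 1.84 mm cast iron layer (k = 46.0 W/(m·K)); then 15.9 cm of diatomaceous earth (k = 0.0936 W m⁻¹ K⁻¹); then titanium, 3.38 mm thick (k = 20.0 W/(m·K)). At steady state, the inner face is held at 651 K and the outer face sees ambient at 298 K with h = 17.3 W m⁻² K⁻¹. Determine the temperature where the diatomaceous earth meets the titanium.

Series thermal resistances, inner to outer:
  R_cast iron = L/(kA) = 0.00184/(46.0·6.33) = 6.319×10^-6 K/W
  R_diatomaceous earth = L/(kA) = 0.159/(0.0936·6.33) = 0.2684 K/W
  R_titanium = L/(kA) = 0.00338/(20.0·6.33) = 2.670×10^-5 K/W
  R_conv,out = 1/(hA) = 1/(17.3·6.33) = 0.009132 K/W
ΣR = 6.319×10^-6 + 0.2684 + 2.670×10^-5 + 0.009132 = 0.2776 K/W
Q = ΔT/ΣR = (651 K − 298 K)/0.2776 = 1272 W
From the inner boundary to the diatomaceous earth/titanium interface, ΣR_partial = 0.2684 K/W.
T_interface = T_in − Q·ΣR_partial = 651 K − (1272)(0.2684) = 309.6 K

T = 309.6 K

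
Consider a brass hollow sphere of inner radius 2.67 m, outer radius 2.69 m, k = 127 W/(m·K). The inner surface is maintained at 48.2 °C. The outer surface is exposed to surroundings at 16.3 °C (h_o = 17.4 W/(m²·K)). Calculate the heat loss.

Treat each layer as a resistance in series:
  R_brass = (1/2.67 − 1/2.69)/(4πk) = 0.002785/(4π·127) = 1.745×10^-6 K/W
  R_conv,out = 1/(4πr²h) = 1/(4π·2.69²·17.4) = 6.320×10^-4 K/W
ΣR = 1.745×10^-6 + 6.320×10^-4 = 6.337×10^-4 K/W
Q = ΔT/ΣR = (48.2 °C − 16.3 °C)/6.337×10^-4 = 50300 W

Q = 50.3 kW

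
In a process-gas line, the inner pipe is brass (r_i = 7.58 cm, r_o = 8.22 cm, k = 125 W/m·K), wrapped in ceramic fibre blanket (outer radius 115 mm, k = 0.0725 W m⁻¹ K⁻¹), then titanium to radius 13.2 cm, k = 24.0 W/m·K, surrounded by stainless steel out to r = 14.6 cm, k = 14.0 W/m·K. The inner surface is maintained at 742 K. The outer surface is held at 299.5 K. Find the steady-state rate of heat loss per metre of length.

Treat each layer as a resistance in series:
  R'_brass = ln(0.0822/0.0758)/(2πk) = 0.08106/(2π·125) = 1.032×10^-4 m·K/W
  R'_ceramic fibre blanket = ln(0.115/0.0822)/(2πk) = 0.3358/(2π·0.0725) = 0.7371 m·K/W
  R'_titanium = ln(0.132/0.115)/(2πk) = 0.1379/(2π·24.0) = 9.143×10^-4 m·K/W
  R'_stainless steel = ln(0.146/0.132)/(2πk) = 0.1008/(2π·14.0) = 0.001146 m·K/W
ΣR = 1.032×10^-4 + 0.7371 + 9.143×10^-4 + 0.001146 = 0.7393 m·K/W
Q' = ΔT/ΣR = (742 K − 299.5 K)/0.7393 = 599 W/m

Q' = 599 W/m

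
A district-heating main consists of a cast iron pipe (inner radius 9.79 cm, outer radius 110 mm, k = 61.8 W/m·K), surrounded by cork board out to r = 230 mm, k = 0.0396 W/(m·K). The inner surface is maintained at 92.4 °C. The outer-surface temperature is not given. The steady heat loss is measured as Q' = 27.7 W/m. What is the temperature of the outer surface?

Series resistances:
  R'_cast iron = ln(0.110/0.0979)/(2πk) = 0.1165/(2π·61.8) = 3.001×10^-4 m·K/W
  R'_cork board = ln(0.230/0.110)/(2πk) = 0.7376/(2π·0.0396) = 2.964 m·K/W
ΣR = 2.965 m·K/W
ΔT = Q'·ΣR = 27.7 × 2.965 = 82.13 K
Heat flows outward, so T_out = T_in − ΔT = 92.4 − 82.13 = 10.3 °C

T_out = 10.3 °C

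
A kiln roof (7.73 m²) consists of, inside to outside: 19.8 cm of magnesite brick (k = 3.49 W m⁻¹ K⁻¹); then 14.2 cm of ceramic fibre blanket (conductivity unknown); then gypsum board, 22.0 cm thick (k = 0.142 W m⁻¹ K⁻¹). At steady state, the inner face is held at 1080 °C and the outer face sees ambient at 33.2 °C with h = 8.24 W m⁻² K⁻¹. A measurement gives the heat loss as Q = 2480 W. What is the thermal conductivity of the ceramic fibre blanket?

ΣR = ΔT/Q = |1080 − 33.2|/2480 = 0.4221 K/W
Known resistances:
  R_magnesite brick = L/(kA) = 0.198/(3.49·7.73) = 0.007339 K/W
  R_gypsum board = L/(kA) = 0.220/(0.142·7.73) = 0.2004 K/W
  R_conv,out = 1/(hA) = 1/(8.24·7.73) = 0.01570 K/W
R_ceramic fibre blanket = ΣR − ΣR_known = 0.4221 − 0.2234 = 0.1987 K/W
L/(kA) = 0.1987 ⇒ k = 0.142/(0.1987·7.73) = 0.0925 W/m·K

k = 0.0925 W/m·K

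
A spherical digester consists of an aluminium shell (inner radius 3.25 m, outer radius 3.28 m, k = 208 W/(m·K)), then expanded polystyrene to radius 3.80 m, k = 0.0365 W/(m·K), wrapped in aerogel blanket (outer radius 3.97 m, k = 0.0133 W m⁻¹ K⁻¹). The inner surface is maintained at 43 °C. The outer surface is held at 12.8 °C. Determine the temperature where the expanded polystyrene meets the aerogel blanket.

T = 25.7 °C

Treat each layer as a resistance in series:
  R_aluminium = (1/3.25 − 1/3.28)/(4πk) = 0.002814/(4π·208) = 1.077×10^-6 K/W
  R_expanded polystyrene = (1/3.28 − 1/3.80)/(4πk) = 0.04172/(4π·0.0365) = 0.09096 K/W
  R_aerogel blanket = (1/3.80 − 1/3.97)/(4πk) = 0.01127/(4π·0.0133) = 0.06742 K/W
ΣR = 1.077×10^-6 + 0.09096 + 0.06742 = 0.1584 K/W
Q = ΔT/ΣR = (43 °C − 12.8 °C)/0.1584 = 190.7 W
From the inner boundary to the expanded polystyrene/aerogel blanket interface, ΣR_partial = 0.09096 K/W.
T_interface = T_in − Q·ΣR_partial = 43 °C − (190.7)(0.09096) = 25.7 °C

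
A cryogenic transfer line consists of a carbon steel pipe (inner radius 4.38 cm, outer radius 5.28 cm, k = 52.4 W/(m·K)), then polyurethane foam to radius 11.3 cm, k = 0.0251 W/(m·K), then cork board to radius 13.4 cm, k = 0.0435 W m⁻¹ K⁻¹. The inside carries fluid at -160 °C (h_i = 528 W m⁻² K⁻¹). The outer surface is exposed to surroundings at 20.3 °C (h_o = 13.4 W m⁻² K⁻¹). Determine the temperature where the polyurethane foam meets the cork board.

Series thermal resistances, inner to outer:
  R'_conv,in = 1/(2πr h) = 1/(2π·0.0438·528) = 0.006882 m·K/W
  R'_carbon steel = ln(0.0528/0.0438)/(2πk) = 0.1869/(2π·52.4) = 5.676×10^-4 m·K/W
  R'_polyurethane foam = ln(0.113/0.0528)/(2πk) = 0.7609/(2π·0.0251) = 4.825 m·K/W
  R'_cork board = ln(0.134/0.113)/(2πk) = 0.1705/(2π·0.0435) = 0.6236 m·K/W
  R'_conv,out = 1/(2πr h) = 1/(2π·0.134·13.4) = 0.08864 m·K/W
ΣR = 0.006882 + 5.676×10^-4 + 4.825 + 0.6236 + 0.08864 = 5.545 m·K/W
Q' = ΔT/ΣR = (-160 °C − 20.3 °C)/5.545 = -32.52 W/m
From the inner boundary to the polyurethane foam/cork board interface, ΣR_partial = 4.832 m·K/W.
T_interface = T_in − Q'·ΣR_partial = -160 °C − (-32.52)(4.832) = -2.9 °C

T = -2.9 °C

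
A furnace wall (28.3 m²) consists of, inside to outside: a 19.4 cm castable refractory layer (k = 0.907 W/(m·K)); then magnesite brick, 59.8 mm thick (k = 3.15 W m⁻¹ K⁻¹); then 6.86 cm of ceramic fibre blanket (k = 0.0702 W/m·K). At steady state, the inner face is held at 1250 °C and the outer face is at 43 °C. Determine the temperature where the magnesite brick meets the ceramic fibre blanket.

T = 1018 °C

Treat each layer as a resistance in series:
  R_castable refractory = L/(kA) = 0.194/(0.907·28.3) = 0.007558 K/W
  R_magnesite brick = L/(kA) = 0.0598/(3.15·28.3) = 6.708×10^-4 K/W
  R_ceramic fibre blanket = L/(kA) = 0.0686/(0.0702·28.3) = 0.03453 K/W
ΣR = 0.007558 + 6.708×10^-4 + 0.03453 = 0.04276 K/W
Q = ΔT/ΣR = (1250 °C − 43 °C)/0.04276 = 28230 W
From the inner boundary to the magnesite brick/ceramic fibre blanket interface, ΣR_partial = 0.008229 K/W.
T_interface = T_in − Q·ΣR_partial = 1250 °C − (28230)(0.008229) = 1018 °C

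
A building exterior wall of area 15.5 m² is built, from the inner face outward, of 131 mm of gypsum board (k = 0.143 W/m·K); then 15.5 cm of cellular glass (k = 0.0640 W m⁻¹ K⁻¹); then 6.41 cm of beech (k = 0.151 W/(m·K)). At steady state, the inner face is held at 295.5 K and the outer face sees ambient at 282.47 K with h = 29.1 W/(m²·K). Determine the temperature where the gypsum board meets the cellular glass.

Series thermal resistances, inner to outer:
  R_gypsum board = L/(kA) = 0.131/(0.143·15.5) = 0.05910 K/W
  R_cellular glass = L/(kA) = 0.155/(0.0640·15.5) = 0.1562 K/W
  R_beech = L/(kA) = 0.0641/(0.151·15.5) = 0.02739 K/W
  R_conv,out = 1/(hA) = 1/(29.1·15.5) = 0.002217 K/W
ΣR = 0.05910 + 0.1562 + 0.02739 + 0.002217 = 0.2449 K/W
Q = ΔT/ΣR = (295.5 K − 282.47 K)/0.2449 = 53.21 W
From the inner boundary to the gypsum board/cellular glass interface, ΣR_partial = 0.05910 K/W.
T_interface = T_in − Q·ΣR_partial = 295.5 K − (53.21)(0.05910) = 292.4 K

T = 292.4 K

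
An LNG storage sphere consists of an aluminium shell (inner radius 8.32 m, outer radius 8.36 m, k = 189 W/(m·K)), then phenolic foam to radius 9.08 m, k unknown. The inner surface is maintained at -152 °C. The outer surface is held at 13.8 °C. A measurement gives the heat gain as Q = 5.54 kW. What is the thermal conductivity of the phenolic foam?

ΣR = ΔT/Q = |-152 − 13.8|/5540 = 0.02993 K/W
Known resistances:
  R_aluminium = (1/8.32 − 1/8.36)/(4πk) = 5.751×10^-4/(4π·189) = 2.421×10^-7 K/W
R_phenolic foam = ΣR − ΣR_known = 0.02993 − 2.421×10^-7 = 0.02993 K/W
(1/r₁−1/r₂)/(4πk) = 0.02993 ⇒ k = 0.009485/(4π·0.02993) = 0.0252 W/m·K

k = 0.0252 W/m·K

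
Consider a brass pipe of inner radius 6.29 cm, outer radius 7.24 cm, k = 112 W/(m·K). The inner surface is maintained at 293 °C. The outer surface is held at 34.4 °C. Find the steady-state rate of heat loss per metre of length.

Q' = 2πk·ΔT/ln(r₂/r₁) = 2π × 112 × 258.6 / ln(0.0724/0.0629) = 1.29×10^6 W/m

Q' = 1290 kW/m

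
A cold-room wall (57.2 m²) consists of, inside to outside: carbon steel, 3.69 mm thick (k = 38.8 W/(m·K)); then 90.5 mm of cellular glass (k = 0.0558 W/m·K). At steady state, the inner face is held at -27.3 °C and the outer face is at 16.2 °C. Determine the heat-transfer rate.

Series thermal resistances, inner to outer:
  R_carbon steel = L/(kA) = 0.00369/(38.8·57.2) = 1.663×10^-6 K/W
  R_cellular glass = L/(kA) = 0.0905/(0.0558·57.2) = 0.02835 K/W
ΣR = 1.663×10^-6 + 0.02835 = 0.02835 K/W
Q = ΔT/ΣR = (-27.3 °C − 16.2 °C)/0.02835 = -1530 W
(Negative Q ⇒ heat flows inward; heat gain = 1530 W.)

Q = 1530 W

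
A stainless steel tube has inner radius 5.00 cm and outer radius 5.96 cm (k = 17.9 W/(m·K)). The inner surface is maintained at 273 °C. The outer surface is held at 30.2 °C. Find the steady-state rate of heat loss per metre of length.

Q' = 1.55×10^5 W/m

Q' = 2πk·ΔT/ln(r₂/r₁) = 2π × 17.9 × 242.8 / ln(0.0596/0.0500) = 1.55×10^5 W/m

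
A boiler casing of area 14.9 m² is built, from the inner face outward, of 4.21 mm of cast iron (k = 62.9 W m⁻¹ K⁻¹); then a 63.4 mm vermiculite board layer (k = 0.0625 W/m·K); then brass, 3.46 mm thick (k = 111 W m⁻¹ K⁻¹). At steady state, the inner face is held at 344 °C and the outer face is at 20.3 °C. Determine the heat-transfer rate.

Treat each layer as a resistance in series:
  R_cast iron = L/(kA) = 0.00421/(62.9·14.9) = 4.492×10^-6 K/W
  R_vermiculite board = L/(kA) = 0.0634/(0.0625·14.9) = 0.06808 K/W
  R_brass = L/(kA) = 0.00346/(111·14.9) = 2.092×10^-6 K/W
ΣR = 4.492×10^-6 + 0.06808 + 2.092×10^-6 = 0.06809 K/W
Q = ΔT/ΣR = (344 °C − 20.3 °C)/0.06809 = 4750 W

Q = 4.75 kW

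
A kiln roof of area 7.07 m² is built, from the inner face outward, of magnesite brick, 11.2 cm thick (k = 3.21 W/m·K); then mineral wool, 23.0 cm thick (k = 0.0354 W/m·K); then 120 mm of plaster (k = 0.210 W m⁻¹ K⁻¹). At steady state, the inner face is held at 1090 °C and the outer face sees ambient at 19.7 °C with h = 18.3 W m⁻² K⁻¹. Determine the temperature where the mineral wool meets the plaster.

Series thermal resistances, inner to outer:
  R_magnesite brick = L/(kA) = 0.112/(3.21·7.07) = 0.004935 K/W
  R_mineral wool = L/(kA) = 0.230/(0.0354·7.07) = 0.9190 K/W
  R_plaster = L/(kA) = 0.120/(0.210·7.07) = 0.08082 K/W
  R_conv,out = 1/(hA) = 1/(18.3·7.07) = 0.007729 K/W
ΣR = 0.004935 + 0.9190 + 0.08082 + 0.007729 = 1.012 K/W
Q = ΔT/ΣR = (1090 °C − 19.7 °C)/1.012 = 1058 W
From the inner boundary to the mineral wool/plaster interface, ΣR_partial = 0.9239 K/W.
T_interface = T_in − Q·ΣR_partial = 1090 °C − (1058)(0.9239) = 113 °C

T = 113 °C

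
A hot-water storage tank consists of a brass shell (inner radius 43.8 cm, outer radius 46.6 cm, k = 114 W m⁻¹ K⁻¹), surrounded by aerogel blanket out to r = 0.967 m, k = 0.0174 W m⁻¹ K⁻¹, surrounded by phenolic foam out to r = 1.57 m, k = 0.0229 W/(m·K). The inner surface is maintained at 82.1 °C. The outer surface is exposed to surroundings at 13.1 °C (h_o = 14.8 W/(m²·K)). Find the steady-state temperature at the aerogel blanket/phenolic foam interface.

T = 27.8 °C

Treat each layer as a resistance in series:
  R_brass = (1/0.438 − 1/0.466)/(4πk) = 0.1372/(4π·114) = 9.576×10^-5 K/W
  R_aerogel blanket = (1/0.466 − 1/0.967)/(4πk) = 1.112/(4π·0.0174) = 5.085 K/W
  R_phenolic foam = (1/0.967 − 1/1.57)/(4πk) = 0.3972/(4π·0.0229) = 1.380 K/W
  R_conv,out = 1/(4πr²h) = 1/(4π·1.57²·14.8) = 0.002181 K/W
ΣR = 9.576×10^-5 + 5.085 + 1.380 + 0.002181 = 6.467 K/W
Q = ΔT/ΣR = (82.1 °C − 13.1 °C)/6.467 = 10.67 W
From the inner boundary to the aerogel blanket/phenolic foam interface, ΣR_partial = 5.085 K/W.
T_interface = T_in − Q·ΣR_partial = 82.1 °C − (10.67)(5.085) = 27.8 °C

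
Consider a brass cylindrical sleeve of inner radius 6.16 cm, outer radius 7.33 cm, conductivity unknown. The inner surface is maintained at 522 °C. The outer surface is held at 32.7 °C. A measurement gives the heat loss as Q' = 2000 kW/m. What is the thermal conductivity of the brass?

k = 113 W/m·K

ΣR = ΔT/Q' = |522 − 32.7|/2.00×10^6 = 2.447×10^-4 m·K/W
ln(r₂/r₁)/(2πk) = 2.447×10^-4 ⇒ k = 0.1739/(2π·2.447×10^-4) = 113 W/m·K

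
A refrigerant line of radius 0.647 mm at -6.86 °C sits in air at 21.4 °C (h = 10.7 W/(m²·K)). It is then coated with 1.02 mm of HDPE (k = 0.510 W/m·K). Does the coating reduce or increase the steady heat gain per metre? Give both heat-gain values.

Critical radius for a cylinder: r_cr = k/h = 0.0477 m = 4.77 cm.
Outer radius after coating: r₂ = 6.47×10^-4 + 0.00102 = 0.001667 m.
Since r₁ < r_cr and r₂ ≤ r_cr, the coating moves toward the maximum at r_cr — heat gain rises.
Bare: R = 1/(2πr₁h) = 22.99 m·K/W; Q = 28.26/22.99 = 1.23 W/m.
Coated: R = R_cond + R_conv = 9.218 m·K/W; Q = 28.26/9.218 = 3.07 W/m.

increases: 1.23 → 3.07 W/m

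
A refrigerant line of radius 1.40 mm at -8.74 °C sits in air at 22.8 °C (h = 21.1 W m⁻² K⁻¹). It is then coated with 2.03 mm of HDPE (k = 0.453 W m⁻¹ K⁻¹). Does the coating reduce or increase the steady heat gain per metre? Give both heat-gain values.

increases: 5.85 → 12.5 W/m

Critical radius for a cylinder: r_cr = k/h = 0.0215 m = 2.15 cm.
Outer radius after coating: r₂ = 0.00140 + 0.00203 = 0.00343 m.
Since r₁ < r_cr and r₂ ≤ r_cr, the coating moves toward the maximum at r_cr — heat gain rises.
Bare: R = 1/(2πr₁h) = 5.388 m·K/W; Q = 31.54/5.388 = 5.85 W/m.
Coated: R = R_cond + R_conv = 2.514 m·K/W; Q = 31.54/2.514 = 12.5 W/m.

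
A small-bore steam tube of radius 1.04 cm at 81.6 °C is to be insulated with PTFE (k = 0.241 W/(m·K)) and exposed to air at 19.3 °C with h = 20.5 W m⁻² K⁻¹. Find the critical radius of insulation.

r_cr = 1.18 cm

For a cylinder, r_cr = k_ins/h = 0.241/20.5 = 0.0118 m = 1.18 cm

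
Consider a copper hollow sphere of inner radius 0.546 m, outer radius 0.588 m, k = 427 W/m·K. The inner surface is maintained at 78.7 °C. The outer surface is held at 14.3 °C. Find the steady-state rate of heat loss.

Q = 4πk·ΔT/(1/r₁ − 1/r₂) = 4π × 427 × 64.4 / (1/0.546 − 1/0.588) = 2.64×10^6 W

Q = 2.64×10^6 W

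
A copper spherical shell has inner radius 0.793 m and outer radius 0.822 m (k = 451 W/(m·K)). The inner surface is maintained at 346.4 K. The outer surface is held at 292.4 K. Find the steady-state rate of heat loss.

Q = 6.88×10^6 W

Q = 4πk·ΔT/(1/r₁ − 1/r₂) = 4π × 451 × 54 / (1/0.793 − 1/0.822) = 6.88×10^6 W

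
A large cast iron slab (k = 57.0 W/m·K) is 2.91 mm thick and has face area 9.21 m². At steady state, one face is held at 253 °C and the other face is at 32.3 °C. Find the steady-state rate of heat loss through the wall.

Q = kA·ΔT/L = 57.0 × 9.21 × |253 °C − 32.3 °C| / 0.00291 = 3.98×10^7 W

Q = 39800 kW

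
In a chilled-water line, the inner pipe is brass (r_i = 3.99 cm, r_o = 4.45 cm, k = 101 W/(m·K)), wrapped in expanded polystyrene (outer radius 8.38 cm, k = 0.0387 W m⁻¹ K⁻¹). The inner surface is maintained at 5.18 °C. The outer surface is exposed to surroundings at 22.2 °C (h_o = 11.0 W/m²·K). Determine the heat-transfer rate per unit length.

Q' = 6.13 W/m

Resistance network (inner→outer):
  R'_brass = ln(0.0445/0.0399)/(2πk) = 0.1091/(2π·101) = 1.719×10^-4 m·K/W
  R'_expanded polystyrene = ln(0.0838/0.0445)/(2πk) = 0.6329/(2π·0.0387) = 2.603 m·K/W
  R'_conv,out = 1/(2πr h) = 1/(2π·0.0838·11.0) = 0.1727 m·K/W
ΣR = 1.719×10^-4 + 2.603 + 0.1727 = 2.776 m·K/W
Q' = ΔT/ΣR = (5.18 °C − 22.2 °C)/2.776 = -6.13 W/m
(Negative Q' ⇒ heat flows inward; heat gain = 6.13 W/m.)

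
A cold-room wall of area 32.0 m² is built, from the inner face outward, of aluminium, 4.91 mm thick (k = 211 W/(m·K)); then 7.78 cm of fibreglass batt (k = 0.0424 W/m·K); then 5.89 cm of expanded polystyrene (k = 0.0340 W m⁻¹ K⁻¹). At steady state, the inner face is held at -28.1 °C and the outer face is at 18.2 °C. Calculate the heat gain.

Q = 415 W

Series thermal resistances, inner to outer:
  R_aluminium = L/(kA) = 0.00491/(211·32.0) = 7.272×10^-7 K/W
  R_fibreglass batt = L/(kA) = 0.0778/(0.0424·32.0) = 0.05734 K/W
  R_expanded polystyrene = L/(kA) = 0.0589/(0.0340·32.0) = 0.05414 K/W
ΣR = 7.272×10^-7 + 0.05734 + 0.05414 = 0.1115 K/W
Q = ΔT/ΣR = (-28.1 °C − 18.2 °C)/0.1115 = -415 W
(Negative Q ⇒ heat flows inward; heat gain = 415 W.)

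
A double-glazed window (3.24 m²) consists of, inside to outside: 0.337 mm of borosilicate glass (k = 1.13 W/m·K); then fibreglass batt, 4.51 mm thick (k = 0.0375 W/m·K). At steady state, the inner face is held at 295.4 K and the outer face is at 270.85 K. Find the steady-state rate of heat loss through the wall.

Q = 660 W

Resistance network (inner→outer):
  R_borosilicate glass = L/(kA) = 3.37×10^-4/(1.13·3.24) = 9.205×10^-5 K/W
  R_fibreglass batt = L/(kA) = 0.00451/(0.0375·3.24) = 0.03712 K/W
ΣR = 9.205×10^-5 + 0.03712 = 0.03721 K/W
Q = ΔT/ΣR = (295.4 K − 270.85 K)/0.03721 = 660 W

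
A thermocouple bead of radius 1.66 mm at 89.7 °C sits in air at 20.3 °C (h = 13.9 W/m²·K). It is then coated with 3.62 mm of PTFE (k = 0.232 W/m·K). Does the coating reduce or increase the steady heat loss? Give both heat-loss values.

Critical radius for a sphere: r_cr = 2k/h = 0.0334 m = 3.34 cm.
Outer radius after coating: r₂ = 0.00166 + 0.00362 = 0.00528 m.
Since r₁ < r_cr and r₂ ≤ r_cr, the coating moves toward the maximum at r_cr — heat loss rises.
Bare: R = 1/(4πr₁²h) = 2078 K/W; Q = 69.4/2078 = 0.0334 W.
Coated: R = R_cond + R_conv = 347.0 K/W; Q = 69.4/347.0 = 0.200 W.

increases: 0.0334 → 0.200 W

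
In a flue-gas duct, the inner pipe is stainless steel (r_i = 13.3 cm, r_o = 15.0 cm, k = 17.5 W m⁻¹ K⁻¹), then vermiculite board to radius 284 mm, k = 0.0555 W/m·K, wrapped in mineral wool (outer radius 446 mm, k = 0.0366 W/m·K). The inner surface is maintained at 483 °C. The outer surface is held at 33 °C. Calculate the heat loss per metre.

Q' = 119 W/m

Resistance network (inner→outer):
  R'_stainless steel = ln(0.150/0.133)/(2πk) = 0.1203/(2π·17.5) = 0.001094 m·K/W
  R'_vermiculite board = ln(0.284/0.150)/(2πk) = 0.6383/(2π·0.0555) = 1.831 m·K/W
  R'_mineral wool = ln(0.446/0.284)/(2πk) = 0.4513/(2π·0.0366) = 1.963 m·K/W
ΣR = 0.001094 + 1.831 + 1.963 = 3.795 m·K/W
Q' = ΔT/ΣR = (483 °C − 33 °C)/3.795 = 119 W/m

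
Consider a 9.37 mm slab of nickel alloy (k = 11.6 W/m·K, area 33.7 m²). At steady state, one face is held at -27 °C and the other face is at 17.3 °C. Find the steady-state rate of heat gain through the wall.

Q = kA·ΔT/L = 11.6 × 33.7 × |-27 °C − 17.3 °C| / 0.00937 = 1.85×10^6 W

Q = 1850 kW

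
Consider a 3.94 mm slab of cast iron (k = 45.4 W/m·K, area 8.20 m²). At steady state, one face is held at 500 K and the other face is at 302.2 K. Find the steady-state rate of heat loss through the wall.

Q = kA·ΔT/L = 45.4 × 8.20 × |500 K − 302.2 K| / 0.00394 = 1.87×10^7 W

Q = 18700 kW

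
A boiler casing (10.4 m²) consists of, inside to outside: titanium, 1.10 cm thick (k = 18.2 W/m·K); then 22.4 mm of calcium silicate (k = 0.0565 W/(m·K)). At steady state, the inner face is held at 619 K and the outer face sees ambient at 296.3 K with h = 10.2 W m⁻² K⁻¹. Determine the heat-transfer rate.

Resistance network (inner→outer):
  R_titanium = L/(kA) = 0.0110/(18.2·10.4) = 5.811×10^-5 K/W
  R_calcium silicate = L/(kA) = 0.0224/(0.0565·10.4) = 0.03812 K/W
  R_conv,out = 1/(hA) = 1/(10.2·10.4) = 0.009427 K/W
ΣR = 5.811×10^-5 + 0.03812 + 0.009427 = 0.04761 K/W
Q = ΔT/ΣR = (619 K − 296.3 K)/0.04761 = 6780 W

Q = 6.78 kW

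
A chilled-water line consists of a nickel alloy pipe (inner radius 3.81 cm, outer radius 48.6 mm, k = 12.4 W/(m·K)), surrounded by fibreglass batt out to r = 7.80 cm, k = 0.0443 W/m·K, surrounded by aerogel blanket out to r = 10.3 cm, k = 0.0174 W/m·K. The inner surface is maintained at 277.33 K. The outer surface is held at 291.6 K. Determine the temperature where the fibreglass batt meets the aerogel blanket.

T = 283.1 K

Treat each layer as a resistance in series:
  R'_nickel alloy = ln(0.0486/0.0381)/(2πk) = 0.2434/(2π·12.4) = 0.003124 m·K/W
  R'_fibreglass batt = ln(0.0780/0.0486)/(2πk) = 0.4731/(2π·0.0443) = 1.700 m·K/W
  R'_aerogel blanket = ln(0.103/0.0780)/(2πk) = 0.2780/(2π·0.0174) = 2.543 m·K/W
ΣR = 0.003124 + 1.700 + 2.543 = 4.246 m·K/W
Q' = ΔT/ΣR = (277.33 K − 291.6 K)/4.246 = -3.361 W/m
From the inner boundary to the fibreglass batt/aerogel blanket interface, ΣR_partial = 1.703 m·K/W.
T_interface = T_in − Q'·ΣR_partial = 277.33 K − (-3.361)(1.703) = 283.1 K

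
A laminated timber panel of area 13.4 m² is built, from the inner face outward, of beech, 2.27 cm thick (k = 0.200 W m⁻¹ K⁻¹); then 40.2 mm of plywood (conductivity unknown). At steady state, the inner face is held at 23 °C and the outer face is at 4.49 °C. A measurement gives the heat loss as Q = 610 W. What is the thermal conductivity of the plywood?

k = 0.137 W/m·K

ΣR = ΔT/Q = |23 − 4.49|/610 = 0.03034 K/W
Known resistances:
  R_beech = L/(kA) = 0.0227/(0.200·13.4) = 0.008470 K/W
R_plywood = ΣR − ΣR_known = 0.03034 − 0.008470 = 0.02187 K/W
L/(kA) = 0.02187 ⇒ k = 0.0402/(0.02187·13.4) = 0.137 W/m·K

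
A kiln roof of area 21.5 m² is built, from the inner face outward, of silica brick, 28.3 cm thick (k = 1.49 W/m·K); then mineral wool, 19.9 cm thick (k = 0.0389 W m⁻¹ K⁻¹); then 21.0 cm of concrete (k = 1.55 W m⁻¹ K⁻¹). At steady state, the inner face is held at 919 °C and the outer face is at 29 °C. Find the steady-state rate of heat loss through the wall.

Q = 3.52 kW

Series thermal resistances, inner to outer:
  R_silica brick = L/(kA) = 0.283/(1.49·21.5) = 0.008834 K/W
  R_mineral wool = L/(kA) = 0.199/(0.0389·21.5) = 0.2379 K/W
  R_concrete = L/(kA) = 0.210/(1.55·21.5) = 0.006302 K/W
ΣR = 0.008834 + 0.2379 + 0.006302 = 0.2530 K/W
Q = ΔT/ΣR = (919 °C − 29 °C)/0.2530 = 3520 W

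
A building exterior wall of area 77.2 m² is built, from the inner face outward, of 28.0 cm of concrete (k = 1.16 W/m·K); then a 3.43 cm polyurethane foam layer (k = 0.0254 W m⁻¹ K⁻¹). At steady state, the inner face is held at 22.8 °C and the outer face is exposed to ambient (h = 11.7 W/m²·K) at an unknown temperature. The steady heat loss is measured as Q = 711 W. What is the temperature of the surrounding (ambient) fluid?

Sum the resistances:
  R_concrete = L/(kA) = 0.280/(1.16·77.2) = 0.003127 K/W
  R_polyurethane foam = L/(kA) = 0.0343/(0.0254·77.2) = 0.01749 K/W
  R_conv,out = 1/(hA) = 1/(11.7·77.2) = 0.001107 K/W
ΣR = 0.02173 K/W
ΔT = Q·ΣR = 711 × 0.02173 = 15.45 K
Heat flows outward, so T_out = T_in − ΔT = 22.8 − 15.45 = 7.35 °C

T_out = 7.35 °C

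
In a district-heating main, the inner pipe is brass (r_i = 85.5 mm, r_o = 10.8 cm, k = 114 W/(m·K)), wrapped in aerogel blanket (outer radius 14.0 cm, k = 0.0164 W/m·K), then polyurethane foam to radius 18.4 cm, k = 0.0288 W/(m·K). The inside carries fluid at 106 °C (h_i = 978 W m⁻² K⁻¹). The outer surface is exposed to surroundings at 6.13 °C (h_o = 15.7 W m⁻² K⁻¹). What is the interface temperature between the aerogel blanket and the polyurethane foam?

Series thermal resistances, inner to outer:
  R'_conv,in = 1/(2πr h) = 1/(2π·0.0855·978) = 0.001903 m·K/W
  R'_brass = ln(0.108/0.0855)/(2πk) = 0.2336/(2π·114) = 3.261×10^-4 m·K/W
  R'_aerogel blanket = ln(0.140/0.108)/(2πk) = 0.2595/(2π·0.0164) = 2.518 m·K/W
  R'_polyurethane foam = ln(0.184/0.140)/(2πk) = 0.2733/(2π·0.0288) = 1.510 m·K/W
  R'_conv,out = 1/(2πr h) = 1/(2π·0.184·15.7) = 0.05509 m·K/W
ΣR = 0.001903 + 3.261×10^-4 + 2.518 + 1.510 + 0.05509 = 4.085 m·K/W
Q' = ΔT/ΣR = (106 °C − 6.13 °C)/4.085 = 24.45 W/m
From the inner boundary to the aerogel blanket/polyurethane foam interface, ΣR_partial = 2.520 m·K/W.
T_interface = T_in − Q'·ΣR_partial = 106 °C − (24.45)(2.520) = 44.4 °C

T = 44.4 °C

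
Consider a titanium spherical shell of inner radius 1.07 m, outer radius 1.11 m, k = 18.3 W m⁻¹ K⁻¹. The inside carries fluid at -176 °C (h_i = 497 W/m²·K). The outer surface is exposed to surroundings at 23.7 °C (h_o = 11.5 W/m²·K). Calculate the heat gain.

Q = 33.8 kW

Treat each layer as a resistance in series:
  R_conv,in = 1/(4πr²h) = 1/(4π·1.07²·497) = 1.399×10^-4 K/W
  R_titanium = (1/1.07 − 1/1.11)/(4πk) = 0.03368/(4π·18.3) = 1.465×10^-4 K/W
  R_conv,out = 1/(4πr²h) = 1/(4π·1.11²·11.5) = 0.005616 K/W
ΣR = 1.399×10^-4 + 1.465×10^-4 + 0.005616 = 0.005902 K/W
Q = ΔT/ΣR = (-176 °C − 23.7 °C)/0.005902 = -33800 W
(Negative Q ⇒ heat flows inward; heat gain = 33800 W.)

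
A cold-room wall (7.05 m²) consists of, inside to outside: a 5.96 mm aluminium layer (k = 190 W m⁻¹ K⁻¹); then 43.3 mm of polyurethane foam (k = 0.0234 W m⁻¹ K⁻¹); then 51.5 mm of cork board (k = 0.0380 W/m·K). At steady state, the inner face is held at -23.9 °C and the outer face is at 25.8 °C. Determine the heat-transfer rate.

Q = 109 W

Series thermal resistances, inner to outer:
  R_aluminium = L/(kA) = 0.00596/(190·7.05) = 4.449×10^-6 K/W
  R_polyurethane foam = L/(kA) = 0.0433/(0.0234·7.05) = 0.2625 K/W
  R_cork board = L/(kA) = 0.0515/(0.0380·7.05) = 0.1922 K/W
ΣR = 4.449×10^-6 + 0.2625 + 0.1922 = 0.4547 K/W
Q = ΔT/ΣR = (-23.9 °C − 25.8 °C)/0.4547 = -109 W
(Negative Q ⇒ heat flows inward; heat gain = 109 W.)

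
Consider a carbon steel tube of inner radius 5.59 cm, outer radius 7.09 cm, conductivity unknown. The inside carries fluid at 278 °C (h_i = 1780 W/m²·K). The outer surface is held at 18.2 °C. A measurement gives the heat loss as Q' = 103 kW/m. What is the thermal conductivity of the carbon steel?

ΣR = ΔT/Q' = |278 − 18.2|/1.03×10^5 = 0.002522 m·K/W
Known resistances:
  R'_conv,in = 1/(2πr h) = 1/(2π·0.0559·1780) = 0.001600 m·K/W
R_carbon steel = ΣR − ΣR_known = 0.002522 − 0.001600 = 9.220×10^-4 m·K/W
ln(r₂/r₁)/(2πk) = 9.220×10^-4 ⇒ k = 0.2377/(2π·9.220×10^-4) = 41.0 W/m·K

k = 41.0 W/m·K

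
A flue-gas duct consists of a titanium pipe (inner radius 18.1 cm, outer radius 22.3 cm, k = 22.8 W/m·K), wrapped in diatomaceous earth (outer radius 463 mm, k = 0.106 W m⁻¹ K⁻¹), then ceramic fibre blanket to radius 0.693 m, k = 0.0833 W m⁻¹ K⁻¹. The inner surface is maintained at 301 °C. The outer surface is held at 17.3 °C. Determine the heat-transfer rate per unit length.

Series thermal resistances, inner to outer:
  R'_titanium = ln(0.223/0.181)/(2πk) = 0.2087/(2π·22.8) = 0.001457 m·K/W
  R'_diatomaceous earth = ln(0.463/0.223)/(2πk) = 0.7306/(2π·0.106) = 1.097 m·K/W
  R'_ceramic fibre blanket = ln(0.693/0.463)/(2πk) = 0.4033/(2π·0.0833) = 0.7706 m·K/W
ΣR = 0.001457 + 1.097 + 0.7706 = 1.869 m·K/W
Q' = ΔT/ΣR = (301 °C − 17.3 °C)/1.869 = 152 W/m

Q' = 152 W/m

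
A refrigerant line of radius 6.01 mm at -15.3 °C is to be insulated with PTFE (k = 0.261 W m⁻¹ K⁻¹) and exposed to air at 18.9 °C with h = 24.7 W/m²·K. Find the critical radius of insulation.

r_cr = 1.06 cm

For a cylinder, r_cr = k_ins/h = 0.261/24.7 = 0.0106 m = 1.06 cm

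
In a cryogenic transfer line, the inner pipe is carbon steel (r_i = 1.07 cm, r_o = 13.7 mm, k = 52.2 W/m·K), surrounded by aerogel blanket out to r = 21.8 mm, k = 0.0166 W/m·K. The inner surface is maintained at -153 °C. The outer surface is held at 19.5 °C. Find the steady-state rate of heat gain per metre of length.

Resistance network (inner→outer):
  R'_carbon steel = ln(0.0137/0.0107)/(2πk) = 0.2472/(2π·52.2) = 7.536×10^-4 m·K/W
  R'_aerogel blanket = ln(0.0218/0.0137)/(2πk) = 0.4645/(2π·0.0166) = 4.454 m·K/W
ΣR = 7.536×10^-4 + 4.454 = 4.455 m·K/W
Q' = ΔT/ΣR = (-153 °C − 19.5 °C)/4.455 = -38.7 W/m
(Negative Q' ⇒ heat flows inward; heat gain = 38.7 W/m.)

Q' = 38.7 W/m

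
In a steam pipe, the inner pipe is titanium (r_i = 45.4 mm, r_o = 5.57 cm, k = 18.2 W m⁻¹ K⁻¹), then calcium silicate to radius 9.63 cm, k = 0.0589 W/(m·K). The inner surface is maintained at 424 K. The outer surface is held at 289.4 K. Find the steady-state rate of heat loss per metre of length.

Q' = 90.9 W/m

Treat each layer as a resistance in series:
  R'_titanium = ln(0.0557/0.0454)/(2πk) = 0.2045/(2π·18.2) = 0.001788 m·K/W
  R'_calcium silicate = ln(0.0963/0.0557)/(2πk) = 0.5475/(2π·0.0589) = 1.479 m·K/W
ΣR = 0.001788 + 1.479 = 1.481 m·K/W
Q' = ΔT/ΣR = (424 K − 289.4 K)/1.481 = 90.9 W/m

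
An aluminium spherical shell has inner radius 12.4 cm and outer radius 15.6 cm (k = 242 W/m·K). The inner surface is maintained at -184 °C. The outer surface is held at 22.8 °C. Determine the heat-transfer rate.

Q = 4πk·ΔT/(1/r₁ − 1/r₂) = 4π × 242 × 206.8 / (1/0.124 − 1/0.156) = 3.80×10^5 W

Q = 380 kW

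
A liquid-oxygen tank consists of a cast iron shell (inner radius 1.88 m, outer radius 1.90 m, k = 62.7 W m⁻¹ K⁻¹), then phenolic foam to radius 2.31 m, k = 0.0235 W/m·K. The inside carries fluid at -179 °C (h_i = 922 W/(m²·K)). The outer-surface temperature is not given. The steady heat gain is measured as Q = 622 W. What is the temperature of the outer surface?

Series resistances:
  R_conv,in = 1/(4πr²h) = 1/(4π·1.88²·922) = 2.442×10^-5 K/W
  R_cast iron = (1/1.88 − 1/1.90)/(4πk) = 0.005599/(4π·62.7) = 7.106×10^-6 K/W
  R_phenolic foam = (1/1.90 − 1/2.31)/(4πk) = 0.09342/(4π·0.0235) = 0.3163 K/W
ΣR = 0.3164 K/W
ΔT = Q·ΣR = 622 × 0.3164 = 196.8 K
Heat flows inward, so T_out = T_in + ΔT = -179 + 196.8 = 17.8 °C

T_out = 17.8 °C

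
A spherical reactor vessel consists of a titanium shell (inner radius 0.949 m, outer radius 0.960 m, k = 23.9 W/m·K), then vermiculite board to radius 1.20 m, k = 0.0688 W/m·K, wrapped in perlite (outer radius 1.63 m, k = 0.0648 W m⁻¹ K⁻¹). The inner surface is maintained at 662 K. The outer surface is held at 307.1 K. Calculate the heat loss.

Q = 695 W

Resistance network (inner→outer):
  R_titanium = (1/0.949 − 1/0.960)/(4πk) = 0.01207/(4π·23.9) = 4.020×10^-5 K/W
  R_vermiculite board = (1/0.960 − 1/1.20)/(4πk) = 0.2083/(4π·0.0688) = 0.2410 K/W
  R_perlite = (1/1.20 − 1/1.63)/(4πk) = 0.2198/(4π·0.0648) = 0.2700 K/W
ΣR = 4.020×10^-5 + 0.2410 + 0.2700 = 0.5110 K/W
Q = ΔT/ΣR = (662 K − 307.1 K)/0.5110 = 695 W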